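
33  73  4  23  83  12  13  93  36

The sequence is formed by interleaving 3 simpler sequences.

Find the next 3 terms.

Split by position mod 3: positions 1, 4, 7, … form one track, and each other residue class forms its own.
Track A: 33, 23, 13 (arithmetic, step −10).
Track B: 73, 83, 93 (linear: a_n = 63 + 10·n).
Track C: 4, 12, 36 (a geometric progression (common ratio 3)).
Term 10 comes from track A (its 4th entry): 3.
Position 11 falls in track B as its term 4, giving 103.
The 12th slot belongs to track C; its 4th term is 108.

3, 103, 108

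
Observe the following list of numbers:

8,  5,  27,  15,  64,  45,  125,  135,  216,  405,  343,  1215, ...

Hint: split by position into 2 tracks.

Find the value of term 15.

729

Odd-indexed and even-indexed terms follow separate rules.
Stream A: 8, 27, 64, 125, 216, 343 — perfect cubes starting at 2³.
Stream B: 5, 15, 45, 135, 405, 1215 — a geometric progression (common ratio 3).
Position 15 falls in stream A as its term 8, giving 729.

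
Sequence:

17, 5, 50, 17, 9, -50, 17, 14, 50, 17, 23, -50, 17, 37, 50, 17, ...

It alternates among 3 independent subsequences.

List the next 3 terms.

Read the sequence 3 terms at a time; column i is its own pattern.
Stream A = 17, 17, 17, 17, 17, 17: the constant sequence 17.
Stream B = 5, 9, 14, 23, 37: a Fibonacci-like recurrence a_n = a_{n-1} + a_{n-2}.
Stream C = 50, -50, 50, -50, 50: the oscillation 50·(−1)^(n+1).
Position 17 → stream B, term 6 = 60.
The 18th slot belongs to stream C; its 6th term is -50.
Term 19 comes from stream A (its 7th entry): 17.

60, -50, 17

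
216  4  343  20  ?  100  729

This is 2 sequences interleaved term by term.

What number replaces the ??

512

Split by position mod 2 into 2 tracks.
Track A is 216, 343, ?, 729, which is the cubes 6³, 7³, 8³, ….
Track B is 4, 20, 100, which is a geometric progression (common ratio 5).
So the missing entry in track A is 512.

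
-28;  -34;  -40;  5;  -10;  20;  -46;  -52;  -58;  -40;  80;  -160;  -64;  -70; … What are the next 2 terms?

Positions follow the repeating pattern AAABBB; grouping by letter gives 2 tracks.
Track A: -28, -34, -40, -46, -52, -58, -64, -70 (arithmetic with common difference −6).
Track B: 5, -10, 20, -40, 80, -160 (a geometric progression (common ratio -2)).
Position 15 falls in track A as its term 9, giving -76.
Term 16 comes from track B (its 7th entry): 320.

-76, 320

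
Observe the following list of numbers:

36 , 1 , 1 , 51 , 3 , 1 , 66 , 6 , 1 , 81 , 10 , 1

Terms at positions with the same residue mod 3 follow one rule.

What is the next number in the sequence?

Read the sequence 3 terms at a time; column i is its own pattern.
Subsequence A is 36, 51, 66, 81, which is adding 15 each time.
Subsequence B is 1, 3, 6, 10, which is triangular numbers n(n+1)/2 for n = 1, 2, ….
Subsequence C is 1, 1, 1, 1, which is always 1.
Position 13 falls in subsequence A as its term 5, giving 96.

96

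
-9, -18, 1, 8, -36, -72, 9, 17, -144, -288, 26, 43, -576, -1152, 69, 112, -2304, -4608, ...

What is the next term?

The slot pattern repeats as AABB (period 4), so there are 2 interleaved tracks.
Track A = -9, -18, -36, -72, -144, -288, -576, -1152, -2304, -4608: geometric with ratio 2.
Track B = 1, 8, 9, 17, 26, 43, 69, 112: Fibonacci-style (each term is the sum of the two before it).
Term 19 comes from track B (its 9th entry): 181.

181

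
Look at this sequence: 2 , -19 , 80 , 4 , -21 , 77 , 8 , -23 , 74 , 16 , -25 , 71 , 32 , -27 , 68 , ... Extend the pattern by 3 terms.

64, -29, 65

Read the sequence 3 terms at a time; column i is its own pattern.
Stream A: 2, 4, 8, 16, 32 (geometric, ×2 each step).
Stream B: -19, -21, -23, -25, -27 (arithmetic with common difference −2).
Stream C: 80, 77, 74, 71, 68 (arithmetic, step −3).
Position 16 falls in stream A as its term 6, giving 64.
Position 17 falls in stream B as its term 6, giving -29.
Position 18 falls in stream C as its term 6, giving 65.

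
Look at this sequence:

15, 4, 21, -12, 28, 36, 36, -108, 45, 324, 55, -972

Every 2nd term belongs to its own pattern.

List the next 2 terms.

66, 2916

The terms cycle through 2 interleaved subsequences.
Stream A: 15, 21, 28, 36, 45, 55. The triangular numbers T_5, T_6, ….
Stream B: 4, -12, 36, -108, 324, -972. A geometric progression (common ratio -3).
Position 13 → stream A, term 7 = 66.
Term 14 comes from stream B (its 7th entry): 2916.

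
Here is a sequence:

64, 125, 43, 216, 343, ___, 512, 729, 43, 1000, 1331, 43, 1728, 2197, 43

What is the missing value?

43

Positions follow the repeating pattern AAB; grouping by letter gives 2 tracks.
Track A: 64, 125, 216, 343, 512, 729, 1000, 1331, 1728, 2197 (perfect cubes starting at 4³).
Track B: 43, ?, 43, 43, 43 (always 43).
Track B's pattern makes the blank 43.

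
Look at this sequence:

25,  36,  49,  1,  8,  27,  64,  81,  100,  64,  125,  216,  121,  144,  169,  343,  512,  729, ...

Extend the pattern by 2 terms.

Positions follow the repeating pattern AAABBB; grouping by letter gives 2 tracks.
Subsequence A: 25, 36, 49, 64, 81, 100, 121, 144, 169 (perfect squares starting at 5²).
Subsequence B: 1, 8, 27, 64, 125, 216, 343, 512, 729 (perfect cubes starting at 1³).
Position 19 → subsequence A, term 10 = 196.
Position 20 falls in subsequence A as its term 11, giving 225.

196, 225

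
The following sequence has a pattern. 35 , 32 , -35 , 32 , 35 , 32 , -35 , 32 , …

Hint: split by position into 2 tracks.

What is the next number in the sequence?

35

Taking every 2nd term gives 2 separate tracks.
Track A: 35, -35, 35, -35 (the oscillation 35·(−1)^(n+1)).
Track B: 32, 32, 32, 32 (constant 32).
The 9th slot belongs to track A; its 5th term is 35.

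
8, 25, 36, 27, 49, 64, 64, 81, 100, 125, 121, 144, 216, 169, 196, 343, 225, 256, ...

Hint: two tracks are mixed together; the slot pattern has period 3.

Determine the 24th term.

400

Reading positions in blocks of 3 reveals the pattern ABB — 2 tracks woven together.
Track A: 8, 27, 64, 125, 216, 343 — the cubes 2³, 3³, 4³, ….
Track B: 25, 36, 49, 64, 81, 100, 121, 144, 169, 196, 225, 256 — the squares 5², 6², 7², ….
The 24th slot belongs to track B; its 16th term is 400.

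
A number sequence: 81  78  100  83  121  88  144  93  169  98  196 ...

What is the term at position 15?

256

Split by position mod 2 into 2 tracks.
Subsequence A = 81, 100, 121, 144, 169, 196: perfect squares starting at 9².
Subsequence B = 78, 83, 88, 93, 98: arithmetic with common difference +5.
Term 15 comes from subsequence A (its 8th entry): 256.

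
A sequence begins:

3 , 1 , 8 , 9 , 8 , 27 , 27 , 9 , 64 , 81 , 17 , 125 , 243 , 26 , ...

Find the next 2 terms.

The terms cycle through 3 interleaved subsequences.
Track A: 3, 9, 27, 81, 243 (a geometric progression (common ratio 3)).
Track B: 1, 8, 9, 17, 26 (a Fibonacci-like recurrence a_n = a_{n-1} + a_{n-2}).
Track C: 8, 27, 64, 125 (the cubes 2³, 3³, 4³, …).
The 15th slot belongs to track C; its 5th term is 216.
The 16th slot belongs to track A; its 6th term is 729.

216, 729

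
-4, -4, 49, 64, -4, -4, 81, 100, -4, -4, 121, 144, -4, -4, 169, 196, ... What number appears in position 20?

256

The slot pattern repeats as AABB (period 4), so there are 2 interleaved tracks.
Track A: -4, -4, -4, -4, -4, -4, -4, -4 (always -4).
Track B: 49, 64, 81, 100, 121, 144, 169, 196 (perfect squares starting at 7²).
Position 20 → track B, term 10 = 256.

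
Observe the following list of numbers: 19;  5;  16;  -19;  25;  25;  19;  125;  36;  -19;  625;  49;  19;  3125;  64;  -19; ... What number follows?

Split by position mod 3: positions 1, 4, 7, … form one track, and each other residue class forms its own.
Subsequence A is 19, -19, 19, -19, 19, -19, which is oscillating between 19 and -19.
Subsequence B is 5, 25, 125, 625, 3125, which is successive powers of 5.
Subsequence C is 16, 25, 36, 49, 64, which is perfect squares starting at 4².
Term 17 comes from subsequence B (its 6th entry): 15625.

15625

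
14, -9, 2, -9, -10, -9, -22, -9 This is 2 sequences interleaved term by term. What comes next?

Positions 1, 3, 5, … form one subsequence and positions 2, 4, 6, … form another.
Track A: 14, 2, -10, -22 — subtracting 12 each time.
Track B: -9, -9, -9, -9 — the constant sequence -9.
Position 9 falls in track A as its term 5, giving -34.

-34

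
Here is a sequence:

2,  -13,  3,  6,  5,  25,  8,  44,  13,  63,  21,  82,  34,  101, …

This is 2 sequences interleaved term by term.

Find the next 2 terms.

55, 120

Split by position mod 2 into 2 tracks.
Track A: 2, 3, 5, 8, 13, 21, 34 — each term equals the sum of the previous two.
Track B: -13, 6, 25, 44, 63, 82, 101 — adding 19 each time.
Position 15 falls in track A as its term 8, giving 55.
The 16th slot belongs to track B; its 8th term is 120.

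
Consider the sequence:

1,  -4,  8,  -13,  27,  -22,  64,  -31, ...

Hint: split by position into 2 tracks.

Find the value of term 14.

The terms cycle through 2 interleaved subsequences.
Subsequence A: 1, 8, 27, 64. The cubes 1³, 2³, 3³, ….
Subsequence B: -4, -13, -22, -31. Arithmetic, step −9.
Position 14 → subsequence B, term 7 = -58.

-58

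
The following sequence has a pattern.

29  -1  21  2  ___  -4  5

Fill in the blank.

13

The terms cycle through 2 interleaved subsequences.
Subsequence A: 29, 21, ?, 5 (subtracting 8 each time).
Subsequence B: -1, 2, -4 (multiplying by -2 each time).
So the missing entry in subsequence A is 13.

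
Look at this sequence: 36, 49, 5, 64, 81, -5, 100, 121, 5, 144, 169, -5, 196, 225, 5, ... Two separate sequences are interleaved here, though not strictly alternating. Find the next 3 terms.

Reading positions in blocks of 3 reveals the pattern AAB — 2 tracks woven together.
Track A: 36, 49, 64, 81, 100, 121, 144, 169, 196, 225 — the squares 6², 7², 8², ….
Track B: 5, -5, 5, -5, 5 — alternating ±5.
The 16th slot belongs to track A; its 11th term is 256.
Position 17 → track A, term 12 = 289.
Position 18 falls in track B as its term 6, giving -5.

256, 289, -5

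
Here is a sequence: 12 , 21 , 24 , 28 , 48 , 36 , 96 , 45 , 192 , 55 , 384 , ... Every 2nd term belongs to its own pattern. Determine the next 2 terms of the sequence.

66, 768

Positions 1, 3, 5, … form one subsequence and positions 2, 4, 6, … form another.
Subsequence A: 12, 24, 48, 96, 192, 384 (multiplying by 2 each time).
Subsequence B: 21, 28, 36, 45, 55 (the triangular numbers T_6, T_7, …).
Term 12 comes from subsequence B (its 6th entry): 66.
Position 13 falls in subsequence A as its term 7, giving 768.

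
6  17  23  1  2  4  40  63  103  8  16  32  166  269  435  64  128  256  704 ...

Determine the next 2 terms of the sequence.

1139, 1843

The slot pattern repeats as AAABBB (period 6), so there are 2 interleaved tracks.
Subsequence A = 6, 17, 23, 40, 63, 103, 166, 269, 435, 704: a Fibonacci-like recurrence a_n = a_{n-1} + a_{n-2}.
Subsequence B = 1, 2, 4, 8, 16, 32, 64, 128, 256: powers of 2.
Position 20 → subsequence A, term 11 = 1139.
Position 21 → subsequence A, term 12 = 1843.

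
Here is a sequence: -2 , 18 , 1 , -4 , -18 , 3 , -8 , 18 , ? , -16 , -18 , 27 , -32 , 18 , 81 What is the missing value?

9

Split by position mod 3: positions 1, 4, 7, … form one track, and each other residue class forms its own.
Track A = -2, -4, -8, -16, -32: multiplying by 2 each time.
Track B = 18, -18, 18, -18, 18: the oscillation 18·(−1)^(n+1).
Track C = 1, 3, ?, 27, 81: powers of 3.
The gap is track C's term 3; the rule gives 9.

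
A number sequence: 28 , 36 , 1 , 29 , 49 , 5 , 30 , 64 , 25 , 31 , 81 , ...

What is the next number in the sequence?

Split by position mod 3: positions 1, 4, 7, … form one track, and each other residue class forms its own.
Subsequence A: 28, 29, 30, 31 (arithmetic with common difference +1).
Subsequence B: 36, 49, 64, 81 (the squares 6², 7², 8², …).
Subsequence C: 1, 5, 25 (successive powers of 5).
Term 12 comes from subsequence C (its 4th entry): 125.

125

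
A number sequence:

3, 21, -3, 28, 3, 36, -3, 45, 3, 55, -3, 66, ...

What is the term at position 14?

78

Odd-indexed and even-indexed terms follow separate rules.
Track A = 3, -3, 3, -3, 3, -3: oscillating between 3 and -3.
Track B = 21, 28, 36, 45, 55, 66: triangular numbers starting at T_6.
Position 14 falls in track B as its term 7, giving 78.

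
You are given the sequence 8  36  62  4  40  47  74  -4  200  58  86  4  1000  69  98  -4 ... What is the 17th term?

5000

Split by position mod 4 into 4 tracks.
Stream A = 8, 40, 200, 1000: geometric, ×5 each step.
Stream B = 36, 47, 58, 69: arithmetic with common difference +11.
Stream C = 62, 74, 86, 98: arithmetic, step +12.
Stream D = 4, -4, 4, -4: the oscillation 4·(−1)^(n+1).
Position 17 → stream A, term 5 = 5000.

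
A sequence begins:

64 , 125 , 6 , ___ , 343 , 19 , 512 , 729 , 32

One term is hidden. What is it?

216

The slot pattern repeats as AAB (period 3), so there are 2 interleaved tracks.
Subsequence A = 64, 125, ?, 343, 512, 729: consecutive cubes n³ from n = 4.
Subsequence B = 6, 19, 32: arithmetic, step +13.
The gap is subsequence A's term 3; the rule gives 216.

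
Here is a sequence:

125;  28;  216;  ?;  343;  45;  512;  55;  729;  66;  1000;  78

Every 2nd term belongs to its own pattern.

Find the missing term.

Odd-indexed and even-indexed terms follow separate rules.
Track A is 125, 216, 343, 512, 729, 1000, which is the cubes 5³, 6³, 7³, ….
Track B is 28, ?, 45, 55, 66, 78, which is the triangular numbers T_7, T_8, ….
Filling track B at index 2 by its rule yields 36.

36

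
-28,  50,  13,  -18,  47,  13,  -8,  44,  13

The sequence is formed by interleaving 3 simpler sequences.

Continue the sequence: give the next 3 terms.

2, 41, 13

Taking every 3rd term gives 3 separate tracks.
Subsequence A: -28, -18, -8. Arithmetic, step +10.
Subsequence B: 50, 47, 44. Arithmetic, step −3.
Subsequence C: 13, 13, 13. The constant sequence 13.
Position 10 → subsequence A, term 4 = 2.
Position 11 → subsequence B, term 4 = 41.
The 12th slot belongs to subsequence C; its 4th term is 13.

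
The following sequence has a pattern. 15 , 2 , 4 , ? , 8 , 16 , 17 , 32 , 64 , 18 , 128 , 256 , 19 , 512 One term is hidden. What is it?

16

Positions follow the repeating pattern ABB; grouping by letter gives 2 tracks.
Track A is 15, ?, 17, 18, 19, which is arithmetic with common difference +1.
Track B is 2, 4, 8, 16, 32, 64, 128, 256, 512, which is powers of 2.
The gap is track A's term 2; the rule gives 16.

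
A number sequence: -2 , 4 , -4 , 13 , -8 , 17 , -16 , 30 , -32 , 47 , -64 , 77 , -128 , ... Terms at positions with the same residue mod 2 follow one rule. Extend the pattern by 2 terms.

124, -256

Positions 1, 3, 5, … form one subsequence and positions 2, 4, 6, … form another.
Track A: -2, -4, -8, -16, -32, -64, -128. A geometric progression (common ratio 2).
Track B: 4, 13, 17, 30, 47, 77. Each term equals the sum of the previous two.
Position 14 → track B, term 7 = 124.
Term 15 comes from track A (its 8th entry): -256.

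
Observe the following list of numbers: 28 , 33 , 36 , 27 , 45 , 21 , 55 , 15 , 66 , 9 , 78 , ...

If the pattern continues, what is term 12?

3

Split by position mod 2 into 2 tracks.
Stream A is 28, 36, 45, 55, 66, 78, which is triangular numbers starting at T_7.
Stream B is 33, 27, 21, 15, 9, which is subtracting 6 each time.
The 12th slot belongs to stream B; its 6th term is 3.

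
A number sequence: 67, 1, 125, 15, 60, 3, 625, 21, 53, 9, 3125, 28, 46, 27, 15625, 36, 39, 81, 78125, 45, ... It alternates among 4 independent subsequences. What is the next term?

32

Taking every 4th term gives 4 separate tracks.
Subsequence A: 67, 60, 53, 46, 39 — arithmetic with common difference −7.
Subsequence B: 1, 3, 9, 27, 81 — a geometric progression (common ratio 3).
Subsequence C: 125, 625, 3125, 15625, 78125 — powers of 5.
Subsequence D: 15, 21, 28, 36, 45 — the triangular numbers T_5, T_6, ….
Position 21 → subsequence A, term 6 = 32.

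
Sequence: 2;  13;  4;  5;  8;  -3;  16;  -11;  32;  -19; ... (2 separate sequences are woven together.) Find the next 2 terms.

64, -27

Positions 1, 3, 5, … form one subsequence and positions 2, 4, 6, … form another.
Stream A: 2, 4, 8, 16, 32. Powers 2^1, 2^2, 2^3, ….
Stream B: 13, 5, -3, -11, -19. Subtracting 8 each time.
Term 11 comes from stream A (its 6th entry): 64.
The 12th slot belongs to stream B; its 6th term is -27.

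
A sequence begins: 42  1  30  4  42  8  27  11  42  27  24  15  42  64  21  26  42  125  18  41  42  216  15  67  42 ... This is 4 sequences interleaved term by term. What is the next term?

Split by position mod 4 into 4 tracks.
Subsequence A: 42, 42, 42, 42, 42, 42, 42 — the constant sequence 42.
Subsequence B: 1, 8, 27, 64, 125, 216 — the cubes 1³, 2³, 3³, ….
Subsequence C: 30, 27, 24, 21, 18, 15 — subtracting 3 each time.
Subsequence D: 4, 11, 15, 26, 41, 67 — each term equals the sum of the previous two.
Position 26 falls in subsequence B as its term 7, giving 343.

343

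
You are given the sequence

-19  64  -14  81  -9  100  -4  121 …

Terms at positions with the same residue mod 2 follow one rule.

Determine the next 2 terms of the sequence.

Split by position mod 2 into 2 tracks.
Track A is -19, -14, -9, -4, which is linear: a_n = -24 + 5·n.
Track B is 64, 81, 100, 121, which is the squares 8², 9², 10², ….
Position 9 → track A, term 5 = 1.
Term 10 comes from track B (its 5th entry): 144.

1, 144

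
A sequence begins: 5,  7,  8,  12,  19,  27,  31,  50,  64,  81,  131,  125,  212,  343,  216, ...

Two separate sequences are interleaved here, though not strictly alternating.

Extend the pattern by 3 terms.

555, 898, 343

Reading positions in blocks of 3 reveals the pattern AAB — 2 tracks woven together.
Stream A: 5, 7, 12, 19, 31, 50, 81, 131, 212, 343 (each term equals the sum of the previous two).
Stream B: 8, 27, 64, 125, 216 (perfect cubes starting at 2³).
Position 16 → stream A, term 11 = 555.
Term 17 comes from stream A (its 12th entry): 898.
Position 18 → stream B, term 6 = 343.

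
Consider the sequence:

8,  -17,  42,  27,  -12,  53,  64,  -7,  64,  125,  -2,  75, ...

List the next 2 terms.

Split by position mod 3: positions 1, 4, 7, … form one track, and each other residue class forms its own.
Track A: 8, 27, 64, 125 — perfect cubes starting at 2³.
Track B: -17, -12, -7, -2 — arithmetic, step +5.
Track C: 42, 53, 64, 75 — adding 11 each time.
Position 13 → track A, term 5 = 216.
Position 14 falls in track B as its term 5, giving 3.

216, 3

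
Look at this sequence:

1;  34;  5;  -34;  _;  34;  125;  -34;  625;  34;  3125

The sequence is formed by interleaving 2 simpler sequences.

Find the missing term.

25

Positions 1, 3, 5, … form one subsequence and positions 2, 4, 6, … form another.
Track A: 1, 5, ?, 125, 625, 3125. Powers 5^0, 5^1, 5^2, ….
Track B: 34, -34, 34, -34, 34. Oscillating between 34 and -34.
So the missing entry in track A is 25.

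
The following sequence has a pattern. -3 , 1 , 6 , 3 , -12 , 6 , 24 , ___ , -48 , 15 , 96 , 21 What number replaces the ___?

10

Positions 1, 3, 5, … form one subsequence and positions 2, 4, 6, … form another.
Track A: -3, 6, -12, 24, -48, 96 — a geometric progression (common ratio -2).
Track B: 1, 3, 6, ?, 15, 21 — triangular numbers n(n+1)/2 for n = 1, 2, ….
Filling track B at index 4 by its rule yields 10.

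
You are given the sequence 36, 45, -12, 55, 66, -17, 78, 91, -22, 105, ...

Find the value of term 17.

Positions follow the repeating pattern AAB; grouping by letter gives 2 tracks.
Subsequence A: 36, 45, 55, 66, 78, 91, 105 — triangular numbers n(n+1)/2 for n = 8, 9, ….
Subsequence B: -12, -17, -22 — arithmetic, step −5.
The 17th slot belongs to subsequence A; its 12th term is 190.

190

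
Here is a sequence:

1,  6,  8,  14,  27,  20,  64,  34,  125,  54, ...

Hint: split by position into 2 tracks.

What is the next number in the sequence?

216

The terms cycle through 2 interleaved subsequences.
Track A: 1, 8, 27, 64, 125 — the cubes 1³, 2³, 3³, ….
Track B: 6, 14, 20, 34, 54 — a Fibonacci-like recurrence a_n = a_{n-1} + a_{n-2}.
Position 11 falls in track A as its term 6, giving 216.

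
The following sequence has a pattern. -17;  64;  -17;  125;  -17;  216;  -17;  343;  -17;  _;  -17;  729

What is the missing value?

Odd-indexed and even-indexed terms follow separate rules.
Stream A is -17, -17, -17, -17, -17, -17, which is always -17.
Stream B is 64, 125, 216, 343, ?, 729, which is perfect cubes starting at 4³.
Stream B's pattern makes the blank 512.

512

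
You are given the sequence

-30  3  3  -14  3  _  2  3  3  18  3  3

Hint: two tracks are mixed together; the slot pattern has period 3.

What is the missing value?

Reading positions in blocks of 3 reveals the pattern ABB — 2 tracks woven together.
Stream A is -30, -14, 2, 18, which is adding 16 each time.
Stream B is 3, 3, 3, ?, 3, 3, 3, 3, which is always 3.
The gap is stream B's term 4; the rule gives 3.

3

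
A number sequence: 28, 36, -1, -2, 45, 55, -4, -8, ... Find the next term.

The slot pattern repeats as AABB (period 4), so there are 2 interleaved tracks.
Subsequence A: 28, 36, 45, 55 (triangular numbers starting at T_7).
Subsequence B: -1, -2, -4, -8 (multiplying by 2 each time).
The 9th slot belongs to subsequence A; its 5th term is 66.

66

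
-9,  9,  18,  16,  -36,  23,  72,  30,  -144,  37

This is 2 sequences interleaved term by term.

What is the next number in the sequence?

288

Split by position mod 2 into 2 tracks.
Track A: -9, 18, -36, 72, -144 (multiplying by -2 each time).
Track B: 9, 16, 23, 30, 37 (arithmetic, step +7).
Term 11 comes from track A (its 6th entry): 288.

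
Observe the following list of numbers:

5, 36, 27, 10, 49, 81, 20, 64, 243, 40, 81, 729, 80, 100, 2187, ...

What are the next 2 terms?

160, 121

Read the sequence 3 terms at a time; column i is its own pattern.
Track A = 5, 10, 20, 40, 80: a geometric progression (common ratio 2).
Track B = 36, 49, 64, 81, 100: consecutive squares n² from n = 6.
Track C = 27, 81, 243, 729, 2187: powers of 3.
Position 16 → track A, term 6 = 160.
The 17th slot belongs to track B; its 6th term is 121.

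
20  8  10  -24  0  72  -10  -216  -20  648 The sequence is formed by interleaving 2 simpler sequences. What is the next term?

Positions 1, 3, 5, … form one subsequence and positions 2, 4, 6, … form another.
Track A: 20, 10, 0, -10, -20 — arithmetic with common difference −10.
Track B: 8, -24, 72, -216, 648 — geometric with ratio -3.
The 11th slot belongs to track A; its 6th term is -30.

-30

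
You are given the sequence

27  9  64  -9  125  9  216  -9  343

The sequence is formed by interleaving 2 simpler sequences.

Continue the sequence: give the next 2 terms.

Positions 1, 3, 5, … form one subsequence and positions 2, 4, 6, … form another.
Subsequence A = 27, 64, 125, 216, 343: consecutive cubes n³ from n = 3.
Subsequence B = 9, -9, 9, -9: oscillating between 9 and -9.
The 10th slot belongs to subsequence B; its 5th term is 9.
Position 11 falls in subsequence A as its term 6, giving 512.

9, 512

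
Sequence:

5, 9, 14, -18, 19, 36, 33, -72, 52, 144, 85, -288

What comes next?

The terms cycle through 2 interleaved subsequences.
Track A: 5, 14, 19, 33, 52, 85 (Fibonacci-style (each term is the sum of the two before it)).
Track B: 9, -18, 36, -72, 144, -288 (geometric with ratio -2).
The 13th slot belongs to track A; its 7th term is 137.

137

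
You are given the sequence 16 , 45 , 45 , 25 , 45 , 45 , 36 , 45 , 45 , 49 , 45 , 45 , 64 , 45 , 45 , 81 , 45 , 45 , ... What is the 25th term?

Positions follow the repeating pattern ABB; grouping by letter gives 2 tracks.
Track A is 16, 25, 36, 49, 64, 81, which is perfect squares starting at 4².
Track B is 45, 45, 45, 45, 45, 45, 45, 45, 45, 45, 45, 45, which is constant 45.
Term 25 comes from track A (its 9th entry): 144.

144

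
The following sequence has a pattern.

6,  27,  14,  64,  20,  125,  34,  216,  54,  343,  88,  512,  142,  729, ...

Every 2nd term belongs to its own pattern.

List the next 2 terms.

Odd-indexed and even-indexed terms follow separate rules.
Track A = 6, 14, 20, 34, 54, 88, 142: Fibonacci-style (each term is the sum of the two before it).
Track B = 27, 64, 125, 216, 343, 512, 729: perfect cubes starting at 3³.
The 15th slot belongs to track A; its 8th term is 230.
Position 16 falls in track B as its term 8, giving 1000.

230, 1000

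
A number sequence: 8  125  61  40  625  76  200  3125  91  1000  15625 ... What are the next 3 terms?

Split by position mod 3 into 3 tracks.
Subsequence A: 8, 40, 200, 1000 (multiplying by 5 each time).
Subsequence B: 125, 625, 3125, 15625 (powers 5^3, 5^4, 5^5, …).
Subsequence C: 61, 76, 91 (arithmetic, step +15).
Term 12 comes from subsequence C (its 4th entry): 106.
Position 13 falls in subsequence A as its term 5, giving 5000.
The 14th slot belongs to subsequence B; its 5th term is 78125.

106, 5000, 78125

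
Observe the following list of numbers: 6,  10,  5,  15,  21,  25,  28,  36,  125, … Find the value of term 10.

45

Reading positions in blocks of 3 reveals the pattern AAB — 2 tracks woven together.
Track A = 6, 10, 15, 21, 28, 36: the triangular numbers T_3, T_4, ….
Track B = 5, 25, 125: powers of 5.
Position 10 → track A, term 7 = 45.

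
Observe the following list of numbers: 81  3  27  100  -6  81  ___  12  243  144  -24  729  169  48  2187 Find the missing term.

Split by position mod 3 into 3 tracks.
Track A is 81, 100, ?, 144, 169, which is the squares 9², 10², 11², ….
Track B is 3, -6, 12, -24, 48, which is geometric with ratio -2.
Track C is 27, 81, 243, 729, 2187, which is powers of 3.
So the missing entry in track A is 121.

121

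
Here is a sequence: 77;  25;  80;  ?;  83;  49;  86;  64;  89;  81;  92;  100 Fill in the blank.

36

Odd-indexed and even-indexed terms follow separate rules.
Track A: 77, 80, 83, 86, 89, 92. Linear: a_n = 74 + 3·n.
Track B: 25, ?, 49, 64, 81, 100. Perfect squares starting at 5².
Filling track B at index 2 by its rule yields 36.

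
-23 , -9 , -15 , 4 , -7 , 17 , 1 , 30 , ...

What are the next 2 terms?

Positions 1, 3, 5, … form one subsequence and positions 2, 4, 6, … form another.
Track A: -23, -15, -7, 1. Arithmetic, step +8.
Track B: -9, 4, 17, 30. Arithmetic, step +13.
The 9th slot belongs to track A; its 5th term is 9.
Term 10 comes from track B (its 5th entry): 43.

9, 43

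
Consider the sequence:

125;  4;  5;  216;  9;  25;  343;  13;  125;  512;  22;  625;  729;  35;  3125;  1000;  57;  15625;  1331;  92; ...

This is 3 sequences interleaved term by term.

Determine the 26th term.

241

Split by position mod 3: positions 1, 4, 7, … form one track, and each other residue class forms its own.
Track A = 125, 216, 343, 512, 729, 1000, 1331: the cubes 5³, 6³, 7³, ….
Track B = 4, 9, 13, 22, 35, 57, 92: a Fibonacci-like recurrence a_n = a_{n-1} + a_{n-2}.
Track C = 5, 25, 125, 625, 3125, 15625: multiplying by 5 each time.
Position 26 falls in track B as its term 9, giving 241.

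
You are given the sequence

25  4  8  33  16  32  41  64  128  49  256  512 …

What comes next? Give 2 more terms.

Positions follow the repeating pattern ABB; grouping by letter gives 2 tracks.
Stream A: 25, 33, 41, 49. Arithmetic with common difference +8.
Stream B: 4, 8, 16, 32, 64, 128, 256, 512. Successive powers of 2.
Position 13 → stream A, term 5 = 57.
Position 14 → stream B, term 9 = 1024.

57, 1024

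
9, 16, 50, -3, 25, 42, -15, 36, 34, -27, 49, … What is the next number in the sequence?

Split by position mod 3 into 3 tracks.
Track A: 9, -3, -15, -27 — subtracting 12 each time.
Track B: 16, 25, 36, 49 — the squares 4², 5², 6², ….
Track C: 50, 42, 34 — arithmetic, step −8.
The 12th slot belongs to track C; its 4th term is 26.

26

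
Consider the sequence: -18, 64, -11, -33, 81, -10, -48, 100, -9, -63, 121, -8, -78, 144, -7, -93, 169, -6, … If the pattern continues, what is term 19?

Split by position mod 3 into 3 tracks.
Stream A: -18, -33, -48, -63, -78, -93. Arithmetic with common difference −15.
Stream B: 64, 81, 100, 121, 144, 169. The squares 8², 9², 10², ….
Stream C: -11, -10, -9, -8, -7, -6. Arithmetic with common difference +1.
Position 19 → stream A, term 7 = -108.

-108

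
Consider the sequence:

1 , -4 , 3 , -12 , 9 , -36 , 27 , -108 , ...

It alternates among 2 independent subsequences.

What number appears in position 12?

-972

Odd-indexed and even-indexed terms follow separate rules.
Track A = 1, 3, 9, 27: successive powers of 3.
Track B = -4, -12, -36, -108: geometric with ratio 3.
Term 12 comes from track B (its 6th entry): -972.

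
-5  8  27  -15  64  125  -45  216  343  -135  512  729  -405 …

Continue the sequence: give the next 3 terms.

The slot pattern repeats as ABB (period 3), so there are 2 interleaved tracks.
Stream A is -5, -15, -45, -135, -405, which is a geometric progression (common ratio 3).
Stream B is 8, 27, 64, 125, 216, 343, 512, 729, which is consecutive cubes n³ from n = 2.
Position 14 → stream B, term 9 = 1000.
The 15th slot belongs to stream B; its 10th term is 1331.
Position 16 → stream A, term 6 = -1215.

1000, 1331, -1215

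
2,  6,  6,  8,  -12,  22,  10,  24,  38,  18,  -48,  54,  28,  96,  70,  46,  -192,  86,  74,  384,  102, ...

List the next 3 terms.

Split by position mod 3 into 3 tracks.
Subsequence A: 2, 8, 10, 18, 28, 46, 74. Each term equals the sum of the previous two.
Subsequence B: 6, -12, 24, -48, 96, -192, 384. Multiplying by -2 each time.
Subsequence C: 6, 22, 38, 54, 70, 86, 102. Adding 16 each time.
Position 22 falls in subsequence A as its term 8, giving 120.
Position 23 falls in subsequence B as its term 8, giving -768.
Term 24 comes from subsequence C (its 8th entry): 118.

120, -768, 118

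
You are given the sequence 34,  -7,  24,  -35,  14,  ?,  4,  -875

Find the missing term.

Split by position mod 2 into 2 tracks.
Track A: 34, 24, 14, 4. Linear: a_n = 44 − 10·n.
Track B: -7, -35, ?, -875. A geometric progression (common ratio 5).
The gap is track B's term 3; the rule gives -175.

-175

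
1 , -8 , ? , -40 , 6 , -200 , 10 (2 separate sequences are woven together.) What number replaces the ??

3

Positions 1, 3, 5, … form one subsequence and positions 2, 4, 6, … form another.
Track A: 1, ?, 6, 10 — the triangular numbers T_1, T_2, ….
Track B: -8, -40, -200 — a geometric progression (common ratio 5).
Track A's pattern makes the blank 3.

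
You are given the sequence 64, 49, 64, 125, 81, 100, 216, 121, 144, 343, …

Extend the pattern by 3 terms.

169, 196, 512

The slot pattern repeats as ABB (period 3), so there are 2 interleaved tracks.
Track A: 64, 125, 216, 343 — perfect cubes starting at 4³.
Track B: 49, 64, 81, 100, 121, 144 — consecutive squares n² from n = 7.
Term 11 comes from track B (its 7th entry): 169.
Term 12 comes from track B (its 8th entry): 196.
The 13th slot belongs to track A; its 5th term is 512.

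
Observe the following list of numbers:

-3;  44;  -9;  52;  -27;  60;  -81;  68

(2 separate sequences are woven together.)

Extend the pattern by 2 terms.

-243, 76

Split by position mod 2 into 2 tracks.
Track A is -3, -9, -27, -81, which is a geometric progression (common ratio 3).
Track B is 44, 52, 60, 68, which is arithmetic with common difference +8.
Position 9 → track A, term 5 = -243.
The 10th slot belongs to track B; its 5th term is 76.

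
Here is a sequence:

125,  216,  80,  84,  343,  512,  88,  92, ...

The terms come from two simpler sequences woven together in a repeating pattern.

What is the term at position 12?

Positions follow the repeating pattern AABB; grouping by letter gives 2 tracks.
Subsequence A = 125, 216, 343, 512: the cubes 5³, 6³, 7³, ….
Subsequence B = 80, 84, 88, 92: linear: a_n = 76 + 4·n.
Position 12 falls in subsequence B as its term 6, giving 100.

100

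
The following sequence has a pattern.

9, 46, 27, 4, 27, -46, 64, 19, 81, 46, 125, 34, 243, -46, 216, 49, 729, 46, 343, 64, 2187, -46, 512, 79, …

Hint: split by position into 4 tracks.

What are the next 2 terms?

6561, 46

The terms cycle through 4 interleaved subsequences.
Subsequence A: 9, 27, 81, 243, 729, 2187 (powers 3^2, 3^3, 3^4, …).
Subsequence B: 46, -46, 46, -46, 46, -46 (oscillating between 46 and -46).
Subsequence C: 27, 64, 125, 216, 343, 512 (consecutive cubes n³ from n = 3).
Subsequence D: 4, 19, 34, 49, 64, 79 (linear: a_n = -11 + 15·n).
The 25th slot belongs to subsequence A; its 7th term is 6561.
Term 26 comes from subsequence B (its 7th entry): 46.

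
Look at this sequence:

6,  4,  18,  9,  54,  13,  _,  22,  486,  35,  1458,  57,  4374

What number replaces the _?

162

Taking every 2nd term gives 2 separate tracks.
Subsequence A: 6, 18, 54, ?, 486, 1458, 4374 (geometric, ×3 each step).
Subsequence B: 4, 9, 13, 22, 35, 57 (Fibonacci-style (each term is the sum of the two before it)).
Subsequence A's pattern makes the blank 162.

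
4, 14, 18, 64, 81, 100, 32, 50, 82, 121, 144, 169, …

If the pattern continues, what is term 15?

Positions follow the repeating pattern AAABBB; grouping by letter gives 2 tracks.
Stream A: 4, 14, 18, 32, 50, 82 (a Fibonacci-like recurrence a_n = a_{n-1} + a_{n-2}).
Stream B: 64, 81, 100, 121, 144, 169 (the squares 8², 9², 10², …).
Position 15 falls in stream A as its term 9, giving 346.

346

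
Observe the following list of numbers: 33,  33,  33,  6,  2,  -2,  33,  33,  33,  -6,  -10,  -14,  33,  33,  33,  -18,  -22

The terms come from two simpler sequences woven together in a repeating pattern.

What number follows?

-26

Positions follow the repeating pattern AAABBB; grouping by letter gives 2 tracks.
Stream A is 33, 33, 33, 33, 33, 33, 33, 33, 33, which is always 33.
Stream B is 6, 2, -2, -6, -10, -14, -18, -22, which is arithmetic with common difference −4.
Position 18 falls in stream B as its term 9, giving -26.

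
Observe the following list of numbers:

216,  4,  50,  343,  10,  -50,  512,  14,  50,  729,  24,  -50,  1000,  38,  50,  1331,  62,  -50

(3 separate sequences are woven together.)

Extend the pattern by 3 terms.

The terms cycle through 3 interleaved subsequences.
Track A: 216, 343, 512, 729, 1000, 1331 (perfect cubes starting at 6³).
Track B: 4, 10, 14, 24, 38, 62 (a Fibonacci-like recurrence a_n = a_{n-1} + a_{n-2}).
Track C: 50, -50, 50, -50, 50, -50 (alternating ±50).
Position 19 → track A, term 7 = 1728.
Position 20 falls in track B as its term 7, giving 100.
The 21st slot belongs to track C; its 7th term is 50.

1728, 100, 50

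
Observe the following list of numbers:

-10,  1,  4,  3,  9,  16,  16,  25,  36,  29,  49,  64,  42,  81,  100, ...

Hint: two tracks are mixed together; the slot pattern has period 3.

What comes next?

55

Positions follow the repeating pattern ABB; grouping by letter gives 2 tracks.
Track A is -10, 3, 16, 29, 42, which is arithmetic with common difference +13.
Track B is 1, 4, 9, 16, 25, 36, 49, 64, 81, 100, which is the squares 1², 2², 3², ….
Position 16 → track A, term 6 = 55.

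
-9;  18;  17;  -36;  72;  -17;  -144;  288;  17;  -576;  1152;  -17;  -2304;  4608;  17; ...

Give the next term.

-9216

Reading positions in blocks of 3 reveals the pattern AAB — 2 tracks woven together.
Track A: -9, 18, -36, 72, -144, 288, -576, 1152, -2304, 4608. Geometric with ratio -2.
Track B: 17, -17, 17, -17, 17. Alternating ±17.
Position 16 → track A, term 11 = -9216.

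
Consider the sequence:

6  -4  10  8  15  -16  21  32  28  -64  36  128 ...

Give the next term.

45

The terms cycle through 2 interleaved subsequences.
Stream A = 6, 10, 15, 21, 28, 36: triangular numbers starting at T_3.
Stream B = -4, 8, -16, 32, -64, 128: multiplying by -2 each time.
Position 13 → stream A, term 7 = 45.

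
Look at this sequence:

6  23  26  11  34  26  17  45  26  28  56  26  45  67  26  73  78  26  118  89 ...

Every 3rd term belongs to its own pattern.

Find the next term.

Read the sequence 3 terms at a time; column i is its own pattern.
Track A: 6, 11, 17, 28, 45, 73, 118 — a Fibonacci-like recurrence a_n = a_{n-1} + a_{n-2}.
Track B: 23, 34, 45, 56, 67, 78, 89 — adding 11 each time.
Track C: 26, 26, 26, 26, 26, 26 — constant 26.
Position 21 falls in track C as its term 7, giving 26.

26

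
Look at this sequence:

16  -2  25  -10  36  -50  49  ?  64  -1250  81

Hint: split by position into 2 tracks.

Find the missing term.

Odd-indexed and even-indexed terms follow separate rules.
Subsequence A: 16, 25, 36, 49, 64, 81. Perfect squares starting at 4².
Subsequence B: -2, -10, -50, ?, -1250. Geometric with ratio 5.
So the missing entry in subsequence B is -250.

-250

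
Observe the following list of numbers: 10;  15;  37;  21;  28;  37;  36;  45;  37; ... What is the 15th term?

37

The slot pattern repeats as AAB (period 3), so there are 2 interleaved tracks.
Track A = 10, 15, 21, 28, 36, 45: the triangular numbers T_4, T_5, ….
Track B = 37, 37, 37: constant 37.
Term 15 comes from track B (its 5th entry): 37.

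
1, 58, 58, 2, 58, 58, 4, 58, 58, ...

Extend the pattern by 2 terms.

8, 58

The slot pattern repeats as ABB (period 3), so there are 2 interleaved tracks.
Stream A is 1, 2, 4, which is geometric, ×2 each step.
Stream B is 58, 58, 58, 58, 58, 58, which is the constant sequence 58.
Position 10 → stream A, term 4 = 8.
Position 11 → stream B, term 7 = 58.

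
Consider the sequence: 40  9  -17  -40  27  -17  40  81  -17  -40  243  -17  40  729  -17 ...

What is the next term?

-40

Split by position mod 3: positions 1, 4, 7, … form one track, and each other residue class forms its own.
Track A is 40, -40, 40, -40, 40, which is the oscillation 40·(−1)^(n+1).
Track B is 9, 27, 81, 243, 729, which is powers of 3.
Track C is -17, -17, -17, -17, -17, which is constant -17.
Position 16 falls in track A as its term 6, giving -40.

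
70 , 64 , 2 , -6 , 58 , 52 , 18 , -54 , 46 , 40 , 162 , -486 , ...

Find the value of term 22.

4

The slot pattern repeats as AABB (period 4), so there are 2 interleaved tracks.
Subsequence A is 70, 64, 58, 52, 46, 40, which is arithmetic with common difference −6.
Subsequence B is 2, -6, 18, -54, 162, -486, which is a geometric progression (common ratio -3).
Position 22 falls in subsequence A as its term 12, giving 4.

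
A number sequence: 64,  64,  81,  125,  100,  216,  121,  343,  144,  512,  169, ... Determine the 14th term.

Taking every 2nd term gives 2 separate tracks.
Stream A: 64, 81, 100, 121, 144, 169 — perfect squares starting at 8².
Stream B: 64, 125, 216, 343, 512 — consecutive cubes n³ from n = 4.
Position 14 → stream B, term 7 = 1000.

1000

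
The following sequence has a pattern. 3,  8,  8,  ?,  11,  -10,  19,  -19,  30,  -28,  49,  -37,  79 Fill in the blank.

Split by position mod 2 into 2 tracks.
Track A: 3, 8, 11, 19, 30, 49, 79 (each term equals the sum of the previous two).
Track B: 8, ?, -10, -19, -28, -37 (arithmetic with common difference −9).
Track B's pattern makes the blank -1.

-1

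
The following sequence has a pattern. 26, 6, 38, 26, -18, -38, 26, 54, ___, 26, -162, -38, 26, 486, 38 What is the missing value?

38

Split by position mod 3: positions 1, 4, 7, … form one track, and each other residue class forms its own.
Track A: 26, 26, 26, 26, 26 (always 26).
Track B: 6, -18, 54, -162, 486 (geometric, ×-3 each step).
Track C: 38, -38, ?, -38, 38 (alternating ±38).
The gap is track C's term 3; the rule gives 38.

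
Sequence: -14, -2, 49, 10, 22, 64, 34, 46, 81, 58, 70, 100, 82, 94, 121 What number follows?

106

The slot pattern repeats as AAB (period 3), so there are 2 interleaved tracks.
Track A: -14, -2, 10, 22, 34, 46, 58, 70, 82, 94. Arithmetic with common difference +12.
Track B: 49, 64, 81, 100, 121. Perfect squares starting at 7².
The 16th slot belongs to track A; its 11th term is 106.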